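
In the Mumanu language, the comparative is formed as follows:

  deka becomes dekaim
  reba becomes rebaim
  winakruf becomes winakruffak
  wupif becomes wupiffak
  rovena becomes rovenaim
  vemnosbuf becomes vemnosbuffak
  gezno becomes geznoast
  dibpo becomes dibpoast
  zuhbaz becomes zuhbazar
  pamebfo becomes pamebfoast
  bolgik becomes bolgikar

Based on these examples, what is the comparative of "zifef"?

zifeffak

reba and zuhbaz both have last vowel 'a' yet inflect differently (rebaim, zuhbazar), so the last vowel is not what conditions the rule; the final letter is.
"zifef" ends in -f. The stems ending in -f (vemnosbuf → vemnosbuffak, wupif → wupiffak, winakruf → winakruffak) double the final consonant and add -ak.
So zifef → zifeffak.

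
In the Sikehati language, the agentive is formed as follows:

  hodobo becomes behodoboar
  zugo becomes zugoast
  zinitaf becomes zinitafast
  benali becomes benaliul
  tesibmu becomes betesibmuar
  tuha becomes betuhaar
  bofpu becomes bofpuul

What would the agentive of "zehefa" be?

zehefaast

zugo and hodobo both end in -o yet inflect differently (zugoast, behodoboar), so the final letter is not what conditions the rule; the first letter is.
"zehefa" begins with z-. The stems beginning with z- (zugo → zugoast, zinitaf → zinitafast) add -ast.
The other patterns: stems beginning with b- add -ul; stems beginning with h- or t- add be- … -ar around the stem.
So zehefa → zehefaast.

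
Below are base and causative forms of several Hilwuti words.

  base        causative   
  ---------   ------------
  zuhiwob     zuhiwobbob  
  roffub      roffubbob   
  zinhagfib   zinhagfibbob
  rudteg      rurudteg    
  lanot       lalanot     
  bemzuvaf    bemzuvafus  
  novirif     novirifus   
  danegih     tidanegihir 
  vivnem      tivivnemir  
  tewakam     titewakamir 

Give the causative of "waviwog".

zuhiwob and lanot both have last vowel 'o' yet inflect differently (zuhiwobbob, lalanot), so the last vowel is not what conditions the rule; the final letter is.
"waviwog" ends in -g. The one such stem in the data (rudteg → rurudteg) repeats the first consonant+vowel as a prefix (as does lanot), so the same rule applies.
The other patterns: stems ending in -b double the final consonant and add -ob; stems ending in -f add -us; stems ending in -h or -m add ti- … -ir around the stem.
So waviwog → wawaviwog.

wawaviwog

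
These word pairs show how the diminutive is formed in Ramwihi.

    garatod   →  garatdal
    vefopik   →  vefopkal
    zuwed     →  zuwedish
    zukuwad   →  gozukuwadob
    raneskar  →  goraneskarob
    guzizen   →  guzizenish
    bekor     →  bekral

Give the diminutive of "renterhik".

"renterhik" has last vowel 'i'. The one such stem in the data (vefopik → vefopkal) deletes the last vowel and adds -al (as do garatod, bekor), so the same rule applies.
The other patterns: stems whose last vowel is 'a' add go- … -ob around the stem; stems whose last vowel is 'e' add -ish.
So renterhik → renterhkal.

renterhkal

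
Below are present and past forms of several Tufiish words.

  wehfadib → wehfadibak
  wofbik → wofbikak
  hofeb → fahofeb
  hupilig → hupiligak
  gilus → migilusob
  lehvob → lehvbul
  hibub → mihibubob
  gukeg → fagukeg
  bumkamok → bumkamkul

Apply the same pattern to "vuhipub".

mivuhipubob

"vuhipub" has last vowel 'u'. The stems whose last vowel is 'u' (gilus → migilusob, hibub → mihibubob) add mi- … -ob around the stem.
So vuhipub → mivuhipubob.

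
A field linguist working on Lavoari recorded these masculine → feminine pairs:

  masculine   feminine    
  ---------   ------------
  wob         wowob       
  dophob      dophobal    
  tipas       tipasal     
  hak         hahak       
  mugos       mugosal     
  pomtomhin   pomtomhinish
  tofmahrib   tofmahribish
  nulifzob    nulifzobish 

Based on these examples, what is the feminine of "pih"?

wob and dophob both end in -b yet inflect differently (wowob, dophobal), so the final letter is not what conditions the rule; the number of vowels is.
"pih" has 1 vowel. The stems with 1 vowel (hak → hahak, wob → wowob) repeat the first consonant+vowel as a prefix.
So pih → pipih.

pipih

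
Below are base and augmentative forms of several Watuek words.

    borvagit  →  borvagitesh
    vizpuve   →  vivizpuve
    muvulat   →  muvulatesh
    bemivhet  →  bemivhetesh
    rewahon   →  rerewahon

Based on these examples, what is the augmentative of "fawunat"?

bemivhet and vizpuve both have last vowel 'e' yet inflect differently (bemivhetesh, vivizpuve), so the last vowel is not what conditions the rule; the final letter is.
"fawunat" ends in -t. The stems ending in -t (bemivhet → bemivhetesh, muvulat → muvulatesh, borvagit → borvagitesh) add -esh.
So fawunat → fawunatesh.

fawunatesh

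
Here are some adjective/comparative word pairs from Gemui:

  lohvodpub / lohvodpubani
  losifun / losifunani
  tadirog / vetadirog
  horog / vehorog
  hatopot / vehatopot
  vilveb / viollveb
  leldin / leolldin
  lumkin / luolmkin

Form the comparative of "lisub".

lisubani

lohvodpub and vilveb both end in -b yet inflect differently (lohvodpubani, viollveb), so the final letter is not what conditions the rule; the last vowel is.
"lisub" has last vowel 'u'. The stems whose last vowel is 'u' (lohvodpub → lohvodpubani, losifun → losifunani) add -ani.
The other patterns: stems whose last vowel is 'o' add the prefix ve-; stems whose last vowel is 'e' or 'i' insert -ol- after the first vowel.
So lisub → lisubani.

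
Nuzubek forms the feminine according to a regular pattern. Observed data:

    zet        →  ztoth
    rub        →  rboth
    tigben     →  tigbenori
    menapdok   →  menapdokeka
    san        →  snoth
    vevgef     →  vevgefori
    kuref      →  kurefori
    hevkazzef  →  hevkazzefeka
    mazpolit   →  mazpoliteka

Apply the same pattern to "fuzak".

fuzakori

san and tigben both end in -n yet inflect differently (snoth, tigbenori), so the final letter is not what conditions the rule; the number of vowels is.
"fuzak" has 2 vowels. The stems with 2 vowels (vevgef → vevgefori, kuref → kurefori, tigben → tigbenori) add -ori.
So fuzak → fuzakori.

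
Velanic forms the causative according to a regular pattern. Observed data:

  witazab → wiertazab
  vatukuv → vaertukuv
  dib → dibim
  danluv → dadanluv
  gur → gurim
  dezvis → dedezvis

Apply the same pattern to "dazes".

dadazes

"dazes" has 2 vowels. The stems with 2 vowels (dezvis → dedezvis, danluv → dadanluv) repeat the first consonant+vowel as a prefix.
The other patterns: stems with 1 vowel add -im; stems with 3 vowels insert -er- after the first vowel.
So dazes → dadazes.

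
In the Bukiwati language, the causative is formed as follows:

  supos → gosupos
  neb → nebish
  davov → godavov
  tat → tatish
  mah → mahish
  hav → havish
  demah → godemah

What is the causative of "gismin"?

hav and davov both end in -v yet inflect differently (havish, godavov), so the final letter is not what conditions the rule; the number of vowels is.
"gismin" has 2 vowels. The stems with 2 vowels (supos → gosupos, davov → godavov, demah → godemah) add the prefix go-.
The other pattern: stems with 1 vowel add -ish.
So gismin → gogismin.

gogismin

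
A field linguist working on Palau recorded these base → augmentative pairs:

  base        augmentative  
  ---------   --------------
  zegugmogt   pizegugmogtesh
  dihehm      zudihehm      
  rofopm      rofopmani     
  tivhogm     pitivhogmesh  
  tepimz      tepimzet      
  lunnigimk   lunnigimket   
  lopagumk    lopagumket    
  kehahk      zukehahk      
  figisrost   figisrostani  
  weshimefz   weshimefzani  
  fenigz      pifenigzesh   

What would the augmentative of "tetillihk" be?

lunnigimk and kehahk both end in -k yet inflect differently (lunnigimket, zukehahk), so the final letter is not what conditions the rule; the second-to-last letter is.
"tetillihk" has second-to-last letter 'h'. The stems whose second-to-last letter is 'h' (dihehm → zudihehm, kehahk → zukehahk) add the prefix zu-.
So tetillihk → zutetillihk.

zutetillihk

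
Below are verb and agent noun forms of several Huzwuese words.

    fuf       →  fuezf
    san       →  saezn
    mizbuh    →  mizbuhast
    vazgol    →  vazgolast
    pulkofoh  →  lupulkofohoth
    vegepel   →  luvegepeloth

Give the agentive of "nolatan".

"nolatan" has 3 vowels. The stems with 3 vowels (pulkofoh → lupulkofohoth, vegepel → luvegepeloth) add lu- … -oth around the stem.
So nolatan → lunolatanoth.

lunolatanoth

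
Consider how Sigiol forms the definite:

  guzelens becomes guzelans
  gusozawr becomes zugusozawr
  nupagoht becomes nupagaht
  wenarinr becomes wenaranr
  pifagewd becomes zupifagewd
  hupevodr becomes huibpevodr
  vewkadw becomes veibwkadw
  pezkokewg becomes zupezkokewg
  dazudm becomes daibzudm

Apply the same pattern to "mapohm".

mapahm

hupevodr and gusozawr both end in -r yet inflect differently (huibpevodr, zugusozawr), so the final letter is not what conditions the rule; the second-to-last letter is.
"mapohm" has second-to-last letter 'h'. The one such stem in the data (nupagoht → nupagaht) changes the last vowel to 'a' (as do wenarinr, guzelens), so the same rule applies.
So mapohm → mapahm.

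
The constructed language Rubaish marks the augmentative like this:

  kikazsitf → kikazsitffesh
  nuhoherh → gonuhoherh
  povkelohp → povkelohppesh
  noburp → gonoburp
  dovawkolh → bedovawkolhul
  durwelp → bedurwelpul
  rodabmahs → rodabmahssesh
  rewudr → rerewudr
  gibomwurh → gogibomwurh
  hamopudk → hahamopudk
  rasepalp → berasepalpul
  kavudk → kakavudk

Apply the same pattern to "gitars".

noburp and rasepalp both end in -p yet inflect differently (gonoburp, berasepalpul), so the final letter is not what conditions the rule; the second-to-last letter is.
"gitars" has second-to-last letter 'r'. The stems whose second-to-last letter is 'r' (noburp → gonoburp, nuhoherh → gonuhoherh, gibomwurh → gogibomwurh) add the prefix go-.
The other patterns: stems whose second-to-last letter is 'l' add be- … -ul around the stem; stems whose second-to-last letter is 'd' repeat the first consonant+vowel as a prefix; stems whose second-to-last letter is 'h' or 't' double the final consonant and add -esh.
So gitars → gogitars.

gogitars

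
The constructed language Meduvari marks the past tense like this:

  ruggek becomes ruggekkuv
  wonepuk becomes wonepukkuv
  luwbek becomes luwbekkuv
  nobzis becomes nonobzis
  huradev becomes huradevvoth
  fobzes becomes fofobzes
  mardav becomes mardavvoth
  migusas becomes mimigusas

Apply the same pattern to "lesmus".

lelesmus

fobzes and ruggek both have last vowel 'e' yet inflect differently (fofobzes, ruggekkuv), so the last vowel is not what conditions the rule; the final letter is.
"lesmus" ends in -s. The stems ending in -s (migusas → mimigusas, fobzes → fofobzes, nobzis → nonobzis) repeat the first consonant+vowel as a prefix.
The other patterns: stems ending in -k double the final consonant and add -uv; stems ending in -v double the final consonant and add -oth.
So lesmus → lelesmus.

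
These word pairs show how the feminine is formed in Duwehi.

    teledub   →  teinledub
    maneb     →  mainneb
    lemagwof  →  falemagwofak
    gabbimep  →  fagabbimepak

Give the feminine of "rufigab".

ruinfigab

"rufigab" ends in -b. The stems ending in -b (maneb → mainneb, teledub → teinledub) insert -in- after the first vowel.
So rufigab → ruinfigab.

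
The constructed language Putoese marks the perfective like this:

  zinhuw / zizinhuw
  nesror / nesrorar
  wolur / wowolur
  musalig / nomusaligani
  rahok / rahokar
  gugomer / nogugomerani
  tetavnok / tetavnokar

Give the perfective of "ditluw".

diditluw

nesror and wolur both end in -r yet inflect differently (nesrorar, wowolur), so the final letter is not what conditions the rule; the last vowel is.
"ditluw" has last vowel 'u'. The stems whose last vowel is 'u' (wolur → wowolur, zinhuw → zizinhuw) repeat the first consonant+vowel as a prefix.
The other patterns: stems whose last vowel is 'o' add -ar; stems whose last vowel is 'e' or 'i' add no- … -ani around the stem.
So ditluw → diditluw.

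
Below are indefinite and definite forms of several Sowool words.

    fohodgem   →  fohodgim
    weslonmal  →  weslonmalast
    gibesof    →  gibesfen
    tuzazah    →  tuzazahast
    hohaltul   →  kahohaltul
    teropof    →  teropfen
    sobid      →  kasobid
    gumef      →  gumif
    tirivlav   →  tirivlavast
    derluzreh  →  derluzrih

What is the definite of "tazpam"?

tuzazah and derluzreh both end in -h yet inflect differently (tuzazahast, derluzrih), so the final letter is not what conditions the rule; the last vowel is.
"tazpam" has last vowel 'a'. The stems whose last vowel is 'a' (tuzazah → tuzazahast, tirivlav → tirivlavast, weslonmal → weslonmalast) add -ast.
The other patterns: stems whose last vowel is 'o' delete the last vowel and add -en; stems whose last vowel is 'e' change the last vowel to 'i'; stems whose last vowel is 'i' or 'u' add the prefix ka-.
So tazpam → tazpamast.

tazpamast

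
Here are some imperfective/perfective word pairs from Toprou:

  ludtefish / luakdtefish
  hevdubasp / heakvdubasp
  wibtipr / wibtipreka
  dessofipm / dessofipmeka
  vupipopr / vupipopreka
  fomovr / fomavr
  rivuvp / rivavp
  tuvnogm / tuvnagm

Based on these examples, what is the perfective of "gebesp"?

geakbesp

wibtipr and fomovr both end in -r yet inflect differently (wibtipreka, fomavr), so the final letter is not what conditions the rule; the second-to-last letter is.
"gebesp" has second-to-last letter 's'. The stems whose second-to-last letter is 's' (ludtefish → luakdtefish, hevdubasp → heakvdubasp) insert -ak- after the first vowel.
The other patterns: stems whose second-to-last letter is 'p' add -eka; stems whose second-to-last letter is 'g' or 'v' change the last vowel to 'a'.
So gebesp → geakbesp.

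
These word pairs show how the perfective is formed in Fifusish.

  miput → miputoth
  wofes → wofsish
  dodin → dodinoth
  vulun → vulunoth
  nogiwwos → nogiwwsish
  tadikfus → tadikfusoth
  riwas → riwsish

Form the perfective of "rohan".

"rohan" has last vowel 'a'. The one such stem in the data (riwas → riwsish) deletes the last vowel and adds -ish (as do wofes, nogiwwos), so the same rule applies.
The other pattern: stems whose last vowel is 'i' or 'u' add -oth.
So rohan → rohnish.

rohnish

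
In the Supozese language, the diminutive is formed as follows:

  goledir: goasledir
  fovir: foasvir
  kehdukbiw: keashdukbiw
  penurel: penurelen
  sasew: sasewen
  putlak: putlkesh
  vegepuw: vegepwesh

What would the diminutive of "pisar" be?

pisresh

kehdukbiw and sasew both end in -w yet inflect differently (keashdukbiw, sasewen), so the final letter is not what conditions the rule; the last vowel is.
"pisar" has last vowel 'a'. The one such stem in the data (putlak → putlkesh) deletes the last vowel and adds -esh (as does vegepuw), so the same rule applies.
So pisar → pisresh.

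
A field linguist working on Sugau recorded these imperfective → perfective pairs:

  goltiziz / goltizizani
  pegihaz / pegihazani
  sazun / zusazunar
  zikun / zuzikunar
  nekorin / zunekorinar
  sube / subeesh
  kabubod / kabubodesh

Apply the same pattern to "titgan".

zutitganar

"titgan" ends in -n. The stems ending in -n (sazun → zusazunar, zikun → zuzikunar, nekorin → zunekorinar) add zu- … -ar around the stem.
So titgan → zutitganar.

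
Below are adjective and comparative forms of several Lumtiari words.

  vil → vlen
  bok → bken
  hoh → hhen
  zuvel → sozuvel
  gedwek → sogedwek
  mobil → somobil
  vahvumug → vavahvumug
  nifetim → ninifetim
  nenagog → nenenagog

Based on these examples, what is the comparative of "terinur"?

teterinur

vil and zuvel both end in -l yet inflect differently (vlen, sozuvel), so the final letter is not what conditions the rule; the number of vowels is.
"terinur" has 3 vowels. The stems with 3 vowels (vahvumug → vavahvumug, nifetim → ninifetim, nenagog → nenenagog) repeat the first consonant+vowel as a prefix.
So terinur → teterinur.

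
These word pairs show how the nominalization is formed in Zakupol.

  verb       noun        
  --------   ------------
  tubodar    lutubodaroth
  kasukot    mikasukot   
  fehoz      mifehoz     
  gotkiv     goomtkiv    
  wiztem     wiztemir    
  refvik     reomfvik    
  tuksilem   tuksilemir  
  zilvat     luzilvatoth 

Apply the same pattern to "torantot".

mitorantot

kasukot and zilvat both end in -t yet inflect differently (mikasukot, luzilvatoth), so the final letter is not what conditions the rule; the last vowel is.
"torantot" has last vowel 'o'. The stems whose last vowel is 'o' (kasukot → mikasukot, fehoz → mifehoz) add the prefix mi-.
So torantot → mitorantot.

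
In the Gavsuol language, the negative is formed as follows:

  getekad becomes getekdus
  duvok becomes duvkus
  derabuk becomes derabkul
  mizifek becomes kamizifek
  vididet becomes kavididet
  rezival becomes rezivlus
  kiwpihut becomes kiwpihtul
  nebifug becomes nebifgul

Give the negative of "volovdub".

volovdbul

kiwpihut and vididet both end in -t yet inflect differently (kiwpihtul, kavididet), so the final letter is not what conditions the rule; the last vowel is.
"volovdub" has last vowel 'u'. The stems whose last vowel is 'u' (derabuk → derabkul, nebifug → nebifgul, kiwpihut → kiwpihtul) delete the last vowel and add -ul.
The other patterns: stems whose last vowel is 'e' add the prefix ka-; stems whose last vowel is 'a' or 'o' delete the last vowel and add -us.
So volovdub → volovdbul.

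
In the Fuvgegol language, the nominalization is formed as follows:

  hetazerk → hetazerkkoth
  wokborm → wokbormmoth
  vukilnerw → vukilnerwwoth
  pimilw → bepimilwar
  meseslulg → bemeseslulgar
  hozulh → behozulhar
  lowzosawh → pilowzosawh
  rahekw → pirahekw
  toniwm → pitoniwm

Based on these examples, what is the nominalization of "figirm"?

vukilnerw and pimilw both end in -w yet inflect differently (vukilnerwwoth, bepimilwar), so the final letter is not what conditions the rule; the second-to-last letter is.
"figirm" has second-to-last letter 'r'. The stems whose second-to-last letter is 'r' (hetazerk → hetazerkkoth, wokborm → wokbormmoth, vukilnerw → vukilnerwwoth) double the final consonant and add -oth.
The other patterns: stems whose second-to-last letter is 'l' add be- … -ar around the stem; stems whose second-to-last letter is 'k' or 'w' add the prefix pi-.
So figirm → figirmmoth.

figirmmoth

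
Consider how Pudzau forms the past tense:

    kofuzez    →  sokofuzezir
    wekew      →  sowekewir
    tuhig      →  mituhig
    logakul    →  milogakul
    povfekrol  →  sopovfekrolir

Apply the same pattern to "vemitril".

"vemitril" has last vowel 'i'. The one such stem in the data (tuhig → mituhig) adds the prefix mi-, so the same rule applies.
The other pattern: stems whose last vowel is 'e' or 'o' add so- … -ir around the stem.
So vemitril → mivemitril.

mivemitril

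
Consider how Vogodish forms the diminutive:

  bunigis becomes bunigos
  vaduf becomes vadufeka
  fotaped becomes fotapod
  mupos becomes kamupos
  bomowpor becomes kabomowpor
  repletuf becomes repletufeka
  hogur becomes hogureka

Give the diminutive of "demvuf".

mupos and bunigis both end in -s yet inflect differently (kamupos, bunigos), so the final letter is not what conditions the rule; the last vowel is.
"demvuf" has last vowel 'u'. The stems whose last vowel is 'u' (repletuf → repletufeka, vaduf → vadufeka, hogur → hogureka) add -eka.
So demvuf → demvufeka.

demvufeka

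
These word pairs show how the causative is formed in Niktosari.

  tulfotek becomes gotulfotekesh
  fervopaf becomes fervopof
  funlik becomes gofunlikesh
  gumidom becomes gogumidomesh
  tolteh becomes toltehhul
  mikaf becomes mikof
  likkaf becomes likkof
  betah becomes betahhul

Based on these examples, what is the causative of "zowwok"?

fervopaf and betah both have last vowel 'a' yet inflect differently (fervopof, betahhul), so the last vowel is not what conditions the rule; the final letter is.
"zowwok" ends in -k. The stems ending in -k (funlik → gofunlikesh, tulfotek → gotulfotekesh) add go- … -esh around the stem.
The other patterns: stems ending in -f change the last vowel to 'o'; stems ending in -h double the final consonant and add -ul.
So zowwok → gozowwokesh.

gozowwokesh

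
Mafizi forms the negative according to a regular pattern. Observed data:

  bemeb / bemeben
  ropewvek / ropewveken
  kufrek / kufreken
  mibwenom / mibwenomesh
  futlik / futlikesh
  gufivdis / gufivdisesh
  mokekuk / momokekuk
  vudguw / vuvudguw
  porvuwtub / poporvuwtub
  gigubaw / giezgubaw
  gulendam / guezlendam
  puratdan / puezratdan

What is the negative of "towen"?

"towen" has last vowel 'e'. The stems whose last vowel is 'e' (bemeb → bemeben, ropewvek → ropewveken, kufrek → kufreken) add -en.
So towen → towenen.

towenen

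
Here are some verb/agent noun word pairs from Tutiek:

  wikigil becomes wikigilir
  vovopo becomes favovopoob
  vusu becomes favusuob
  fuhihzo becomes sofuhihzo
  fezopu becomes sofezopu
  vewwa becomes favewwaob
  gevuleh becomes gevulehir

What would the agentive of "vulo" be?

vusu and fezopu both end in -u yet inflect differently (favusuob, sofezopu), so the final letter is not what conditions the rule; the first letter is.
"vulo" begins with v-. The stems beginning with v- (vewwa → favewwaob, vovopo → favovopoob, vusu → favusuob) add fa- … -ob around the stem.
The other patterns: stems beginning with f- add the prefix so-; stems beginning with g- or w- add -ir.
So vulo → favuloob.

favuloob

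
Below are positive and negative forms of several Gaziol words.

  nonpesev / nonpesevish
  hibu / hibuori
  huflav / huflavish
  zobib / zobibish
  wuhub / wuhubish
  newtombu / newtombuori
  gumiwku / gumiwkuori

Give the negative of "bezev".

bezevish

hibu and wuhub both have last vowel 'u' yet inflect differently (hibuori, wuhubish), so the last vowel is not what conditions the rule; the final letter is.
"bezev" ends in -v. The stems ending in -v (huflav → huflavish, nonpesev → nonpesevish) add -ish.
So bezev → bezevish.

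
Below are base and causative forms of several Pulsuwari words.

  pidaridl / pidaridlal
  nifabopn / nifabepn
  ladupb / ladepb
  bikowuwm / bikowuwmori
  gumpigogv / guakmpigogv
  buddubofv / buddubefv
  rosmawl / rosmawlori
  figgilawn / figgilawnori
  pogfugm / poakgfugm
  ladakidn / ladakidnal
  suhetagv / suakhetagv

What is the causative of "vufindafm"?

"vufindafm" has second-to-last letter 'f'. The one such stem in the data (buddubofv → buddubefv) changes the last vowel to 'e' (as do ladupb, nifabopn), so the same rule applies.
The other patterns: stems whose second-to-last letter is 'd' add -al; stems whose second-to-last letter is 'g' insert -ak- after the first vowel; stems whose second-to-last letter is 'w' add -ori.
So vufindafm → vufindefm.

vufindefm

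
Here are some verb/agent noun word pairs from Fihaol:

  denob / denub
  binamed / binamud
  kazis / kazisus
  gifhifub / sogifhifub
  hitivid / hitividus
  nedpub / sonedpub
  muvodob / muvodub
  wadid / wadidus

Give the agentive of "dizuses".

"dizuses" has last vowel 'e'. The one such stem in the data (binamed → binamud) changes the last vowel to 'u' (as do denob, muvodob), so the same rule applies.
The other patterns: stems whose last vowel is 'u' add the prefix so-; stems whose last vowel is 'i' add -us.
So dizuses → dizusus.

dizusus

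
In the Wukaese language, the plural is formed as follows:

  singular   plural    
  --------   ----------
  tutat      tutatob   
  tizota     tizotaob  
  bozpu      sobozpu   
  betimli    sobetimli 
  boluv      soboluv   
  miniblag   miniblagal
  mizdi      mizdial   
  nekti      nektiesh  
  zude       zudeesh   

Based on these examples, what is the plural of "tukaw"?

"tukaw" begins with t-. The stems beginning with t- (tutat → tutatob, tizota → tizotaob) add -ob.
The other patterns: stems beginning with b- add the prefix so-; stems beginning with m- add -al; stems beginning with n- or z- add -esh.
So tukaw → tukawob.

tukawob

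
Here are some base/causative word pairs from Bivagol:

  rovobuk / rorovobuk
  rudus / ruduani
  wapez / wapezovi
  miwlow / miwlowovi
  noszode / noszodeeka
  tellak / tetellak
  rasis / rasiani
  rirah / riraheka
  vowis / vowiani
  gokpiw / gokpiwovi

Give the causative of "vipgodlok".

vivipgodlok

"vipgodlok" ends in -k. The stems ending in -k (rovobuk → rorovobuk, tellak → tetellak) repeat the first consonant+vowel as a prefix.
So vipgodlok → vivipgodlok.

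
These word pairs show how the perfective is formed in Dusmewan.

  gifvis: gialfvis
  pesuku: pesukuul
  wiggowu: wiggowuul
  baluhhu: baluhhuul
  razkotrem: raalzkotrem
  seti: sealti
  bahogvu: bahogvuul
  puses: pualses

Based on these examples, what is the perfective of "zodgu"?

zodguul

pesuku and puses both begin with p- yet inflect differently (pesukuul, pualses), so the first letter is not what conditions the rule; the final letter is.
"zodgu" ends in -u. The stems ending in -u (wiggowu → wiggowuul, bahogvu → bahogvuul, baluhhu → baluhhuul) add -ul.
So zodgu → zodguul.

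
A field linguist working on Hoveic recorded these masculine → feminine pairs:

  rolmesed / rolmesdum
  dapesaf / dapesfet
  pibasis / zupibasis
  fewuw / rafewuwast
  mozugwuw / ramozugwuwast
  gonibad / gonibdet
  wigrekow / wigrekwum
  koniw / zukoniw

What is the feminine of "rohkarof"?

rohkarfum

mozugwuw and koniw both end in -w yet inflect differently (ramozugwuwast, zukoniw), so the final letter is not what conditions the rule; the last vowel is.
"rohkarof" has last vowel 'o'. The one such stem in the data (wigrekow → wigrekwum) deletes the last vowel and adds -um (as does rolmesed), so the same rule applies.
The other patterns: stems whose last vowel is 'u' add ra- … -ast around the stem; stems whose last vowel is 'i' add the prefix zu-; stems whose last vowel is 'a' delete the last vowel and add -et.
So rohkarof → rohkarfum.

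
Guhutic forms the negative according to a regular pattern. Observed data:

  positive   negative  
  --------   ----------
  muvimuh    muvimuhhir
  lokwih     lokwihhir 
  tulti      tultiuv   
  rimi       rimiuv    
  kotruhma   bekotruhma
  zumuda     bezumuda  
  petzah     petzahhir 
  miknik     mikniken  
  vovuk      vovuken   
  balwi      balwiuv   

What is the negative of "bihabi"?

bihabiuv

"bihabi" ends in -i. The stems ending in -i (tulti → tultiuv, rimi → rimiuv, balwi → balwiuv) add -uv.
So bihabi → bihabiuv.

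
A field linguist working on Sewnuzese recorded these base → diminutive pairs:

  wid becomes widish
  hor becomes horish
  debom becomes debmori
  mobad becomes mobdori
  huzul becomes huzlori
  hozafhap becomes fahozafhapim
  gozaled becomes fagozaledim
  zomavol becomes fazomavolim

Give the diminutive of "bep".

wid and mobad both end in -d yet inflect differently (widish, mobdori), so the final letter is not what conditions the rule; the number of vowels is.
"bep" has 1 vowel. The stems with 1 vowel (wid → widish, hor → horish) add -ish.
The other patterns: stems with 2 vowels delete the last vowel and add -ori; stems with 3 vowels add fa- … -im around the stem.
So bep → bepish.

bepish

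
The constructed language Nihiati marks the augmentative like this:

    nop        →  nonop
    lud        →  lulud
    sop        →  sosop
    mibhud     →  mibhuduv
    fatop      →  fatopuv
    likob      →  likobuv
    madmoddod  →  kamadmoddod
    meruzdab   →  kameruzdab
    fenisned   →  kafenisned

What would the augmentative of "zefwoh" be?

zefwohuv

lud and mibhud both end in -d yet inflect differently (lulud, mibhuduv), so the final letter is not what conditions the rule; the number of vowels is.
"zefwoh" has 2 vowels. The stems with 2 vowels (mibhud → mibhuduv, fatop → fatopuv, likob → likobuv) add -uv.
The other patterns: stems with 1 vowel repeat the first consonant+vowel as a prefix; stems with 3 vowels add the prefix ka-.
So zefwoh → zefwohuv.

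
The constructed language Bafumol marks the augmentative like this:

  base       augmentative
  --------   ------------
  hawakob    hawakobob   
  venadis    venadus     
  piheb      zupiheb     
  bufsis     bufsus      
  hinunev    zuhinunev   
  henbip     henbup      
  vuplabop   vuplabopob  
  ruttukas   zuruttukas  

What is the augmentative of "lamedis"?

"lamedis" has last vowel 'i'. The stems whose last vowel is 'i' (henbip → henbup, venadis → venadus, bufsis → bufsus) change the last vowel to 'u'.
The other patterns: stems whose last vowel is 'o' add -ob; stems whose last vowel is 'a' or 'e' add the prefix zu-.
So lamedis → lamedus.

lamedus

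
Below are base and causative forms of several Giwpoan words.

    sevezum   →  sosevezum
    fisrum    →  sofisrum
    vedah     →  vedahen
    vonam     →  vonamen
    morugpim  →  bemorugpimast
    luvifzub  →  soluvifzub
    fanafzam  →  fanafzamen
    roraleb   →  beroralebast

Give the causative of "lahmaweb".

vonam and fisrum both end in -m yet inflect differently (vonamen, sofisrum), so the final letter is not what conditions the rule; the last vowel is.
"lahmaweb" has last vowel 'e'. The one such stem in the data (roraleb → beroralebast) adds be- … -ast around the stem, so the same rule applies.
The other patterns: stems whose last vowel is 'a' add -en; stems whose last vowel is 'u' add the prefix so-.
So lahmaweb → belahmawebast.

belahmawebast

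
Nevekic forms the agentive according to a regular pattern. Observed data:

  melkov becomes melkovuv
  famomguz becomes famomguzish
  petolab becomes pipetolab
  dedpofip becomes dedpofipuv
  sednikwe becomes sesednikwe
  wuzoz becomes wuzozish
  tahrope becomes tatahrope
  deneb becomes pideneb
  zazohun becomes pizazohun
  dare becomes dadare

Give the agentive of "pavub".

pipavub

wuzoz and melkov both have last vowel 'o' yet inflect differently (wuzozish, melkovuv), so the last vowel is not what conditions the rule; the final letter is.
"pavub" ends in -b. The stems ending in -b (petolab → pipetolab, deneb → pideneb) add the prefix pi-.
The other patterns: stems ending in -z add -ish; stems ending in -e repeat the first consonant+vowel as a prefix; stems ending in -p or -v add -uv.
So pavub → pipavub.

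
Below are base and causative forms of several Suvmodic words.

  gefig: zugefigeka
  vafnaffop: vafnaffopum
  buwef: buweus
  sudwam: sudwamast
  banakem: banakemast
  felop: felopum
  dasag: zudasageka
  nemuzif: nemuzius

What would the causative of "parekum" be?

parekumast

banakem and buwef both have last vowel 'e' yet inflect differently (banakemast, buweus), so the last vowel is not what conditions the rule; the final letter is.
"parekum" ends in -m. The stems ending in -m (sudwam → sudwamast, banakem → banakemast) add -ast.
The other patterns: stems ending in -p add -um; stems ending in -f drop the final letter and add -us; stems ending in -g add zu- … -eka around the stem.
So parekum → parekumast.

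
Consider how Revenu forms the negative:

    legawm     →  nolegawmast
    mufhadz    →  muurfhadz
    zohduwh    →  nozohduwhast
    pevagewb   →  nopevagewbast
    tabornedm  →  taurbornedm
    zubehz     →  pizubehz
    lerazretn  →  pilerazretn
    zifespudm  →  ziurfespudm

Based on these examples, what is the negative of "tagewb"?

notagewbast

legawm and zifespudm both end in -m yet inflect differently (nolegawmast, ziurfespudm), so the final letter is not what conditions the rule; the second-to-last letter is.
"tagewb" has second-to-last letter 'w'. The stems whose second-to-last letter is 'w' (legawm → nolegawmast, zohduwh → nozohduwhast, pevagewb → nopevagewbast) add no- … -ast around the stem.
The other patterns: stems whose second-to-last letter is 'd' insert -ur- after the first vowel; stems whose second-to-last letter is 'h' or 't' add the prefix pi-.
So tagewb → notagewbast.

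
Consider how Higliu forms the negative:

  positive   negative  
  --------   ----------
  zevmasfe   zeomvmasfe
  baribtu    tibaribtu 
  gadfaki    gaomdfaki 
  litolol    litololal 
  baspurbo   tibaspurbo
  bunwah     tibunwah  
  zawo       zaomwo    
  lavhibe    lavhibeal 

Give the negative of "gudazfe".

guomdazfe

"gudazfe" begins with g-. The one such stem in the data (gadfaki → gaomdfaki) inserts -om- after the first vowel (as do zawo, zevmasfe), so the same rule applies.
So gudazfe → guomdazfe.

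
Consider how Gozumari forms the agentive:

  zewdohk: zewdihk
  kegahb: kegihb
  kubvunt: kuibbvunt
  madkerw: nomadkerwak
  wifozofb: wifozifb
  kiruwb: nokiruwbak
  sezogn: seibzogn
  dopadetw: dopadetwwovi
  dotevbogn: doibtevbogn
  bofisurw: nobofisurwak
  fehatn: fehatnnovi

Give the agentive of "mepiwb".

nomepiwbak

bofisurw and dopadetw both end in -w yet inflect differently (nobofisurwak, dopadetwwovi), so the final letter is not what conditions the rule; the second-to-last letter is.
"mepiwb" has second-to-last letter 'w'. The one such stem in the data (kiruwb → nokiruwbak) adds no- … -ak around the stem, so the same rule applies.
So mepiwb → nomepiwbak.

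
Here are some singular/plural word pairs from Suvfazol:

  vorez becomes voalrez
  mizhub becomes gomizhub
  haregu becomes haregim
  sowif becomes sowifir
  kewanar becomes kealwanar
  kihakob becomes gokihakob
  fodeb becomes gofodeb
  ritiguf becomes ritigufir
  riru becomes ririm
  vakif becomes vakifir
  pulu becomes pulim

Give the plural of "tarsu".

tarsim

ritiguf and mizhub both have last vowel 'u' yet inflect differently (ritigufir, gomizhub), so the last vowel is not what conditions the rule; the final letter is.
"tarsu" ends in -u. The stems ending in -u (pulu → pulim, haregu → haregim, riru → ririm) drop the final letter and add -im.
The other patterns: stems ending in -f add -ir; stems ending in -b add the prefix go-; stems ending in -r or -z insert -al- after the first vowel.
So tarsu → tarsim.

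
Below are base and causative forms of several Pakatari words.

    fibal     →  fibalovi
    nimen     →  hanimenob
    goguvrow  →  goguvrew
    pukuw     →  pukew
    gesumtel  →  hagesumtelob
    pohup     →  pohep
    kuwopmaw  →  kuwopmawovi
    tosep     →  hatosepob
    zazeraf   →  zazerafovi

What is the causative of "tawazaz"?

tawazazovi

gesumtel and fibal both end in -l yet inflect differently (hagesumtelob, fibalovi), so the final letter is not what conditions the rule; the last vowel is.
"tawazaz" has last vowel 'a'. The stems whose last vowel is 'a' (fibal → fibalovi, kuwopmaw → kuwopmawovi, zazeraf → zazerafovi) add -ovi.
The other patterns: stems whose last vowel is 'e' add ha- … -ob around the stem; stems whose last vowel is 'o' or 'u' change the last vowel to 'e'.
So tawazaz → tawazazovi.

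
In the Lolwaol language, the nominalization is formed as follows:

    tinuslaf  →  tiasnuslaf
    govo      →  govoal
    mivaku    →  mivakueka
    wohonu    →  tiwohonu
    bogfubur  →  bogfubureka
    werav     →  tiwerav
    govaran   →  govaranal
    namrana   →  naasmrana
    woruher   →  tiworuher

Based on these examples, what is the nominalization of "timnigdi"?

tiasmnigdi

woruher and bogfubur both end in -r yet inflect differently (tiworuher, bogfubureka), so the final letter is not what conditions the rule; the first letter is.
"timnigdi" begins with t-. The one such stem in the data (tinuslaf → tiasnuslaf) inserts -as- after the first vowel (as does namrana), so the same rule applies.
The other patterns: stems beginning with w- add the prefix ti-; stems beginning with g- add -al; stems beginning with b- or m- add -eka.
So timnigdi → tiasmnigdi.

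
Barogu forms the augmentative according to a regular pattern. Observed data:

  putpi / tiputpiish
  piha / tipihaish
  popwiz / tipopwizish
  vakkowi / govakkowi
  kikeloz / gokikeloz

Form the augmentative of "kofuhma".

gokofuhma

"kofuhma" begins with k-. The one such stem in the data (kikeloz → gokikeloz) adds the prefix go-, so the same rule applies.
So kofuhma → gokofuhma.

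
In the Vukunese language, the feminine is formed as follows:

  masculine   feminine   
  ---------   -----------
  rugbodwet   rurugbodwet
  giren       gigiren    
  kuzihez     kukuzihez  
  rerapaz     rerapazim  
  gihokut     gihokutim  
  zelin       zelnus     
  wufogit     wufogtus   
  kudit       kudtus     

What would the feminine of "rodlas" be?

rodlasim

rugbodwet and kudit both end in -t yet inflect differently (rurugbodwet, kudtus), so the final letter is not what conditions the rule; the last vowel is.
"rodlas" has last vowel 'a'. The one such stem in the data (rerapaz → rerapazim) adds -im, so the same rule applies.
The other patterns: stems whose last vowel is 'e' repeat the first consonant+vowel as a prefix; stems whose last vowel is 'i' delete the last vowel and add -us.
So rodlas → rodlasim.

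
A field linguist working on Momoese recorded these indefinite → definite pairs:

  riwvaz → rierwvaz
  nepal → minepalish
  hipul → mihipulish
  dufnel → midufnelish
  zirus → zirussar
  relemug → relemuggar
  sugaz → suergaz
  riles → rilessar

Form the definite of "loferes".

sugaz and nepal both have last vowel 'a' yet inflect differently (suergaz, minepalish), so the last vowel is not what conditions the rule; the final letter is.
"loferes" ends in -s. The stems ending in -s (zirus → zirussar, riles → rilessar) double the final consonant and add -ar.
The other patterns: stems ending in -z insert -er- after the first vowel; stems ending in -l add mi- … -ish around the stem.
So loferes → loferessar.

loferessar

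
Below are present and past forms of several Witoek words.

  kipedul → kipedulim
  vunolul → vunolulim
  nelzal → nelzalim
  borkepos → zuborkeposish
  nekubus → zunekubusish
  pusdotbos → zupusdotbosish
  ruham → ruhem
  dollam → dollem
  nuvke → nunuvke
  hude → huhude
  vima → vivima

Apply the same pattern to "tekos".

zutekosish

"tekos" ends in -s. The stems ending in -s (borkepos → zuborkeposish, nekubus → zunekubusish, pusdotbos → zupusdotbosish) add zu- … -ish around the stem.
So tekos → zutekosish.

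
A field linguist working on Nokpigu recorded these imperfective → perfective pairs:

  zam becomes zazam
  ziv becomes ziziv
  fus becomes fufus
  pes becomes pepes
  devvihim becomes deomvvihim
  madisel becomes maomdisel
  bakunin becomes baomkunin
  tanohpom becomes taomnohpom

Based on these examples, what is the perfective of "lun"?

lulun

zam and devvihim both end in -m yet inflect differently (zazam, deomvvihim), so the final letter is not what conditions the rule; the number of vowels is.
"lun" has 1 vowel. The stems with 1 vowel (zam → zazam, ziv → ziziv, fus → fufus) repeat the first consonant+vowel as a prefix.
The other pattern: stems with 3 vowels insert -om- after the first vowel.
So lun → lulun.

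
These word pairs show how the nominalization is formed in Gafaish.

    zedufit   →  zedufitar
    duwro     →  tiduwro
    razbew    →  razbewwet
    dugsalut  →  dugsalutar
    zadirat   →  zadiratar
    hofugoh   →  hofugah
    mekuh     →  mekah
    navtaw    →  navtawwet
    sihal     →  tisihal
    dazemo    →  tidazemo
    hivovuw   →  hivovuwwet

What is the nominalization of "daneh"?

"daneh" ends in -h. The stems ending in -h (mekuh → mekah, hofugoh → hofugah) change the last vowel to 'a'.
The other patterns: stems ending in -w double the final consonant and add -et; stems ending in -t add -ar; stems ending in -l or -o add the prefix ti-.
So daneh → danah.

danah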